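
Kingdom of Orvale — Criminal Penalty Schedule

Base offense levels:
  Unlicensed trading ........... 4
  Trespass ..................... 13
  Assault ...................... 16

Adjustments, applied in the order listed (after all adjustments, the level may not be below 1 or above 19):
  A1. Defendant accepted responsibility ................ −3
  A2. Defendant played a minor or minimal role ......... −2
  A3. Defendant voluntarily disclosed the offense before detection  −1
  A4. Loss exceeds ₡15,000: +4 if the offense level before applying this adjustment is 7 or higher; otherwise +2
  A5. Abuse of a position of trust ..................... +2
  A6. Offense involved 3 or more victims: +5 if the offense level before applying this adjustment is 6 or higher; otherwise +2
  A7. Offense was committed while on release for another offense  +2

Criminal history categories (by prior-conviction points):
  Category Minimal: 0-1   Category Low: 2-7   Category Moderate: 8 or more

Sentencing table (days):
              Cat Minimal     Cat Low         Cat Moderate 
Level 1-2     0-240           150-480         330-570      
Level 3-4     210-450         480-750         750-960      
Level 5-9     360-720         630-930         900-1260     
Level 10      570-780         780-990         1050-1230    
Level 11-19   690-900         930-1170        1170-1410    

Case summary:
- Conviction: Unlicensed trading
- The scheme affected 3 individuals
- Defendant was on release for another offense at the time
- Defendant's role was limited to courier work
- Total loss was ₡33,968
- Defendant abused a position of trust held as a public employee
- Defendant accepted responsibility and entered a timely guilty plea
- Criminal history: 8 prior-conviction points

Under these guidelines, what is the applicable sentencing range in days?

900-1260 days

Base offense level for unlicensed trading: 4.
A1 applies: 4 − 3 = 1.
A2 applies: 1 − 2 = -1.
A3 does not apply.
A4 applies (level before this adjustment is -1 < 7, so +2): -1 + 2 = 1.
A5 applies: 1 + 2 = 3.
A6 applies (level before this adjustment is 3 < 6, so +2): 3 + 2 = 5.
A7 applies: 5 + 2 = 7.
Final offense level: 7.
Criminal history: 8 prior points → Category Moderate (8+).
Level 7 falls in the 5-9 band.
Grid: Level 5-9 × Category Moderate = 900-1260 days.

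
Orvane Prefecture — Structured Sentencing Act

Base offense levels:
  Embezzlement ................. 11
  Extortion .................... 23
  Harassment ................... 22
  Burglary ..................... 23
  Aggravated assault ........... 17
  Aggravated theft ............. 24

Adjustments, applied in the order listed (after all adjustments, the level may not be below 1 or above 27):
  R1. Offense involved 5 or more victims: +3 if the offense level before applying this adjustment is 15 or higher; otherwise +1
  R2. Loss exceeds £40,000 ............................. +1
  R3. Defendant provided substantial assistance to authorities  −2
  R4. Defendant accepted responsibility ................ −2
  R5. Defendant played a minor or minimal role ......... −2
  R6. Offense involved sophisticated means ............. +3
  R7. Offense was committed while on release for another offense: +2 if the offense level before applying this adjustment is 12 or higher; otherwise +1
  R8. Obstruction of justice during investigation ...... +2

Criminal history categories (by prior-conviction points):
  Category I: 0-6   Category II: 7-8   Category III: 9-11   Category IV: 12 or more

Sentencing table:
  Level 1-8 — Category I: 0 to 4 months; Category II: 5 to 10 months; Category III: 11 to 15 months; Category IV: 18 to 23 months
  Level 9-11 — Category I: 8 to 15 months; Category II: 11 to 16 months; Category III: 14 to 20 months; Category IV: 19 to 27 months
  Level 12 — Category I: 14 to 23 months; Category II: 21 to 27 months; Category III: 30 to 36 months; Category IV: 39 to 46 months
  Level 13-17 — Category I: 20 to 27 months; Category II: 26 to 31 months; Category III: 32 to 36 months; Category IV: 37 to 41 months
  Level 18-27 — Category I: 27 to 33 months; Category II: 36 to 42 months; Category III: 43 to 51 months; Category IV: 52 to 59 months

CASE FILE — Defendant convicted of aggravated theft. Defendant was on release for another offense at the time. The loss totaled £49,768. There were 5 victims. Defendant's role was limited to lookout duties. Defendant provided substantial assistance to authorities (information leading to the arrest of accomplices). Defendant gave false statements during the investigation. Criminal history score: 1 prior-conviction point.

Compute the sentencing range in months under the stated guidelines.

Base offense level for aggravated theft: 24.
R1 applies (level before this adjustment is 24 ≥ 15, so +3): 24 + 3 = 27.
R2 applies: 27 + 1 = 28.
R3 applies: 28 − 2 = 26.
R5 applies: 26 − 2 = 24.
R6 does not apply.
R7 applies (level before this adjustment is 24 ≥ 12, so +2): 24 + 2 = 26.
R8 applies: 26 + 2 = 28.
Level 28 exceeds the maximum of 27; capped at 27.
Final offense level: 27.
Criminal history: 1 prior point → Category I (0-6).
Level 27 falls in the 18-27 band.
Grid: Level 18-27 × Category I = 27-33 months.

27-33 months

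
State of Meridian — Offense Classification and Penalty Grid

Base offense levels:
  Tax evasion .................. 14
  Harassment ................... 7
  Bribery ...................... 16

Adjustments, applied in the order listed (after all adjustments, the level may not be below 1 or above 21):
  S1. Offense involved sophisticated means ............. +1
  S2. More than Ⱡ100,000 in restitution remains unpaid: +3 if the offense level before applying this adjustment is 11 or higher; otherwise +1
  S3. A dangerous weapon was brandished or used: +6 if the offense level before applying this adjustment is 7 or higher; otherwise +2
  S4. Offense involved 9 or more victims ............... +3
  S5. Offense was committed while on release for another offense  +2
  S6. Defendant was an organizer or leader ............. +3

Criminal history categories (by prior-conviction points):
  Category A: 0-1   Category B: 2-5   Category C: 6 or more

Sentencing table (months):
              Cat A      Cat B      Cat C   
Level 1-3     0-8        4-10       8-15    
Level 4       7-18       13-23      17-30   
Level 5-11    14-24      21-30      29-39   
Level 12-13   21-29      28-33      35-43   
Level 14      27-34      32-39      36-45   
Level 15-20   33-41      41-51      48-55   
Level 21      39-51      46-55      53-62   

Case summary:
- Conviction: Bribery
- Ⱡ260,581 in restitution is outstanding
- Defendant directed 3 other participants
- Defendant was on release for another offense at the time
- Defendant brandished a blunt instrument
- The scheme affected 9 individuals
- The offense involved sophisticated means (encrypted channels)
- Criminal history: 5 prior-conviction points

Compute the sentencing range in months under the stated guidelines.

46-55 months

Base offense level for bribery: 16.
S1 applies: 16 + 1 = 17.
S2 applies (level before this adjustment is 17 ≥ 11, so +3): 17 + 3 = 20.
S3 applies (level before this adjustment is 20 ≥ 7, so +6): 20 + 6 = 26.
S4 applies: 26 + 3 = 29.
S5 applies: 29 + 2 = 31.
S6 applies: 31 + 3 = 34.
Level 34 exceeds the maximum of 21; capped at 21.
Final offense level: 21.
Criminal history: 5 prior points → Category B (2-5).
Level 21 falls in the 21 band.
Grid: Level 21 × Category B = 46-55 months.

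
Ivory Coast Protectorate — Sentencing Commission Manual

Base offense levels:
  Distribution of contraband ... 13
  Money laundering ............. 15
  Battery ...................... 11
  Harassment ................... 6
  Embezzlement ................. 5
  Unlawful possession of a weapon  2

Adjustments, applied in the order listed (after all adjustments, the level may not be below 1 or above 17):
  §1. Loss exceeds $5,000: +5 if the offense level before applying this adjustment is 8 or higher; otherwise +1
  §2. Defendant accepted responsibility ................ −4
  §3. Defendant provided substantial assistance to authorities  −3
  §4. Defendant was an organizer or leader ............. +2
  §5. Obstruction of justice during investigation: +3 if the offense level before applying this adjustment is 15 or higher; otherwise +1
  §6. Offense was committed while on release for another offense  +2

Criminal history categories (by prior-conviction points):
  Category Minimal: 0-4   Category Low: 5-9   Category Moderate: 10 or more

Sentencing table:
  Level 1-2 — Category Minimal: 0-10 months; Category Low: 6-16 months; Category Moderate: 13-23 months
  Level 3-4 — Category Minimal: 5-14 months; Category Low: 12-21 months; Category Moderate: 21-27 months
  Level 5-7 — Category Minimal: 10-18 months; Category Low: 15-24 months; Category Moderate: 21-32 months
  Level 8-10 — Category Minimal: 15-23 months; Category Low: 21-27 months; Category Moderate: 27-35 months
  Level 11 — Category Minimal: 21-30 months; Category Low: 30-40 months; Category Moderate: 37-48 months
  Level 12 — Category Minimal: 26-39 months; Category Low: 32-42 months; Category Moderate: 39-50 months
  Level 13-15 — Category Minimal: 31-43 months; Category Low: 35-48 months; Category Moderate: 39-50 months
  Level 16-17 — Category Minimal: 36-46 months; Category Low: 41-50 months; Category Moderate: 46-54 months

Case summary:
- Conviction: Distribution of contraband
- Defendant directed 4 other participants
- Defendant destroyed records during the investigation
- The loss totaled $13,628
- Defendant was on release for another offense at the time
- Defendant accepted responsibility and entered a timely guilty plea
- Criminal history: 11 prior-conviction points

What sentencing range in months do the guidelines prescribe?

Base offense level for distribution of contraband: 13.
§1 applies (level before this adjustment is 13 ≥ 8, so +5): 13 + 5 = 18.
§2 applies: 18 − 4 = 14.
§3 does not apply.
§4 applies: 14 + 2 = 16.
§5 applies (level before this adjustment is 16 ≥ 15, so +3): 16 + 3 = 19.
§6 applies: 19 + 2 = 21.
Level 21 exceeds the maximum of 17; capped at 17.
Final offense level: 17.
Criminal history: 11 prior points → Category Moderate (10+).
Level 17 falls in the 16-17 band.
Grid: Level 16-17 × Category Moderate = 46-54 months.

46-54 months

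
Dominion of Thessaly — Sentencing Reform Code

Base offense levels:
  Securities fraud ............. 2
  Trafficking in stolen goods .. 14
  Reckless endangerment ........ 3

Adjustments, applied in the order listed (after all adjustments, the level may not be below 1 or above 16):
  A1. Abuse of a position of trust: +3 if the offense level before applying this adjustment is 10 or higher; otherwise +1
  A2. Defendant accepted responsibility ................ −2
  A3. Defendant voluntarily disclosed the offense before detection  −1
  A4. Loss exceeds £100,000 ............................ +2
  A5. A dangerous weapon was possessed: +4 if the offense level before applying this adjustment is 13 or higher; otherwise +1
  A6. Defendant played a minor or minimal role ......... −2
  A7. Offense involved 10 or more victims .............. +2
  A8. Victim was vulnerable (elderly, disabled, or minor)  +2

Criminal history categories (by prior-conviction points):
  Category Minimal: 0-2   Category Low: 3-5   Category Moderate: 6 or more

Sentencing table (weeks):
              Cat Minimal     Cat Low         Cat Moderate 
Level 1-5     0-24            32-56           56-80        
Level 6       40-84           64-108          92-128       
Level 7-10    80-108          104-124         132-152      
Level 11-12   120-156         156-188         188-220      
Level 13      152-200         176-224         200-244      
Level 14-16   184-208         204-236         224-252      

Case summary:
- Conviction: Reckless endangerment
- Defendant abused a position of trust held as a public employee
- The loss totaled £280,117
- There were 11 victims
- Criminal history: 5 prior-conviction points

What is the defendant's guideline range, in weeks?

104-124 weeks

Base offense level for reckless endangerment: 3.
A1 applies (level before this adjustment is 3 < 10, so +1): 3 + 1 = 4.
A2 does not apply.
A3 does not apply.
A4 applies: 4 + 2 = 6.
A5 does not apply.
A6 does not apply.
A7 applies: 6 + 2 = 8.
Final offense level: 8.
Criminal history: 5 prior points → Category Low (3-5).
Level 8 falls in the 7-10 band.
Grid: Level 7-10 × Category Low = 104-124 weeks.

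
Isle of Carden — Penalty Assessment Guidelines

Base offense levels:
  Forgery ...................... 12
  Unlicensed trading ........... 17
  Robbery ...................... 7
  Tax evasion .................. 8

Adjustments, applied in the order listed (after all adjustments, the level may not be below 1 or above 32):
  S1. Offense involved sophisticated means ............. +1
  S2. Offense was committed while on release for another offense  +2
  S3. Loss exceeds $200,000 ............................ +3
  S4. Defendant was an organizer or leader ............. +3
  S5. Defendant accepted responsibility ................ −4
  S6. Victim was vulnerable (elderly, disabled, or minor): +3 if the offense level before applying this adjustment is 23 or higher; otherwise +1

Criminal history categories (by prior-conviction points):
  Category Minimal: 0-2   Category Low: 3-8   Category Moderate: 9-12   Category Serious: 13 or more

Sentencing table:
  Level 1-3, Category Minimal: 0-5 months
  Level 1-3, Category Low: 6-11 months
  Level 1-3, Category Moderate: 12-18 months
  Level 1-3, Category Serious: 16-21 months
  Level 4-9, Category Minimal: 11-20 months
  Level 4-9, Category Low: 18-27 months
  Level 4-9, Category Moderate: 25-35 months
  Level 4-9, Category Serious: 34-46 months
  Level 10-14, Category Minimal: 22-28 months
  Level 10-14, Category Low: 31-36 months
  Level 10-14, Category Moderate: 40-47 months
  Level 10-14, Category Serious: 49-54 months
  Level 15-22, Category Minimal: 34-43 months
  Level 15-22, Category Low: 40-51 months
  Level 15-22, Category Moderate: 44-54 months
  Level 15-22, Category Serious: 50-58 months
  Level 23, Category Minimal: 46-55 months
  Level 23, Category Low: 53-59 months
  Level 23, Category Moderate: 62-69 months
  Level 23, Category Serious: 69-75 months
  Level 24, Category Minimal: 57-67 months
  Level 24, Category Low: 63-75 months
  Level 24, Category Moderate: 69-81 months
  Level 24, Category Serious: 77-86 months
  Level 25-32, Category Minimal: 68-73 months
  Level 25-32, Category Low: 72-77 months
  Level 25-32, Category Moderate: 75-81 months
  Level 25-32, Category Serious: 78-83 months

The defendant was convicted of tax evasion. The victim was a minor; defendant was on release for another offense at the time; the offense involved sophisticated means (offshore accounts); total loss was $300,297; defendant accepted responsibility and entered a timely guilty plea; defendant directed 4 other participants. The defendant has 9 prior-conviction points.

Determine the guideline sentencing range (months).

40-47 months

Base offense level for tax evasion: 8.
S1 applies: 8 + 1 = 9.
S2 applies: 9 + 2 = 11.
S3 applies: 11 + 3 = 14.
S4 applies: 14 + 3 = 17.
S5 applies: 17 − 4 = 13.
S6 applies (level before this adjustment is 13 < 23, so +1): 13 + 1 = 14.
Final offense level: 14.
Criminal history: 9 prior points → Category Moderate (9-12).
Level 14 falls in the 10-14 band.
Grid: Level 10-14 × Category Moderate = 40-47 months.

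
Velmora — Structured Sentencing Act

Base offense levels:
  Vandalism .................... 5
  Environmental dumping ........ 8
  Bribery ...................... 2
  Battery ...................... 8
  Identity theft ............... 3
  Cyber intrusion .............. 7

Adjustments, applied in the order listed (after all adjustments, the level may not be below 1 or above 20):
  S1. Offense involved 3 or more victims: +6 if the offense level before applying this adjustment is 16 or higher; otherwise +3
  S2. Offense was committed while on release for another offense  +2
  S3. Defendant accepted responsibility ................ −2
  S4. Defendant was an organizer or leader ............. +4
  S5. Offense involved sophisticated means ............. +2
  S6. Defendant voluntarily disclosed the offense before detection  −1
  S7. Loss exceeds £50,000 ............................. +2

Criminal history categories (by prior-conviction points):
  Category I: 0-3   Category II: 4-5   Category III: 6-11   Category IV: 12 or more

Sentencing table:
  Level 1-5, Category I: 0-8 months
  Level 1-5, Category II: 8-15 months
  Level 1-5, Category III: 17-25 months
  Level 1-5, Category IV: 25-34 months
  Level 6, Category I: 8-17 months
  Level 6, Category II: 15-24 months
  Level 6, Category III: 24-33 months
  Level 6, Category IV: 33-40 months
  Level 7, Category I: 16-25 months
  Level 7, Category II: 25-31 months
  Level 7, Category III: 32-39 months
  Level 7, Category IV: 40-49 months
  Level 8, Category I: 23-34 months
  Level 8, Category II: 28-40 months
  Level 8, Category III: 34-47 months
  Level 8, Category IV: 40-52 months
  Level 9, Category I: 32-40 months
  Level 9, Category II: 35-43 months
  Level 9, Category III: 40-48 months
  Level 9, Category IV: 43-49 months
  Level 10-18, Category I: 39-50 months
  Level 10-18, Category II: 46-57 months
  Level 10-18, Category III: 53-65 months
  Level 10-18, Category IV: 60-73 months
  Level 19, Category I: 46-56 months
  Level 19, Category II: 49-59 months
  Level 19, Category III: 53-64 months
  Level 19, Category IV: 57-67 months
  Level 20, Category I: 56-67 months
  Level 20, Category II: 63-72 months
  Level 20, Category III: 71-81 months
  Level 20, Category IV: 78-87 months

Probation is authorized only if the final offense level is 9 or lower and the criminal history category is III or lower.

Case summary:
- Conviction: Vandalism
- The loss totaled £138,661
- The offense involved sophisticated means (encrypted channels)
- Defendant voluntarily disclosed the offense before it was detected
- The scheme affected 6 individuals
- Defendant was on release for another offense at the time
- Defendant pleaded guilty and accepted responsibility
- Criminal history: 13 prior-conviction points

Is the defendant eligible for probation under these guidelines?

Base offense level for vandalism: 5.
S1 applies (level before this adjustment is 5 < 16, so +3): 5 + 3 = 8.
S2 applies: 8 + 2 = 10.
S3 applies: 10 − 2 = 8.
S5 applies: 8 + 2 = 10.
S6 applies: 10 − 1 = 9.
S7 applies: 9 + 2 = 11.
Final offense level: 11.
Criminal history: 13 prior points → Category IV (12+).
Level 11 falls in the 10-18 band.
Grid: Level 10-18 × Category IV = 60-73 months.
Probation check: level 11 > 9 and category IV > III → not eligible.

No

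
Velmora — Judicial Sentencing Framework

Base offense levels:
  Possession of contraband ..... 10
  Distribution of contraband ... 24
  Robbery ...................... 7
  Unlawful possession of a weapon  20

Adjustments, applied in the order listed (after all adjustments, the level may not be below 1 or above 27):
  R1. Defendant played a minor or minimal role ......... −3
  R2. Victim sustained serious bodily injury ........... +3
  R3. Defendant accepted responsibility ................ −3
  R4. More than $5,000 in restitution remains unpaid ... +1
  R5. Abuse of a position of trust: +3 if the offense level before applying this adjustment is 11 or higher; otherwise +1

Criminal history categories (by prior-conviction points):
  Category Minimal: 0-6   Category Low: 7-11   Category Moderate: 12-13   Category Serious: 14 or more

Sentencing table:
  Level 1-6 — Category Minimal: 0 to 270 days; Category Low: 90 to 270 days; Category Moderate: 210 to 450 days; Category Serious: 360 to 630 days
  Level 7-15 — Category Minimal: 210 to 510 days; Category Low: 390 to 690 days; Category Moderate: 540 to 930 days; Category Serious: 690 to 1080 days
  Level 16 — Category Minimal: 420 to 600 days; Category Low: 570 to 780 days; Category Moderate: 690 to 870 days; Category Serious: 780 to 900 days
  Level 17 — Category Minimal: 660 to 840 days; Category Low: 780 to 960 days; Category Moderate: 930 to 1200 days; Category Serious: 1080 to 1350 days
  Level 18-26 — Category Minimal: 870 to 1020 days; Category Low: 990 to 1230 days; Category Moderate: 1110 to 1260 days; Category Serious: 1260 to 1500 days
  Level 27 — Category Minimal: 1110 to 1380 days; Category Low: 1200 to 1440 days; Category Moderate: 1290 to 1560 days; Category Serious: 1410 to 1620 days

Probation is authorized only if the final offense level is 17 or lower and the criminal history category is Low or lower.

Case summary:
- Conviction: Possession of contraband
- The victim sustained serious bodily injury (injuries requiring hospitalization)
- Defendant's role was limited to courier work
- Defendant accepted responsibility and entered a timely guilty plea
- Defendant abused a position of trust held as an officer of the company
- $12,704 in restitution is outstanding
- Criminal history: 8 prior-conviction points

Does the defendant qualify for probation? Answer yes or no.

Yes

Base offense level for possession of contraband: 10.
R1 applies: 10 − 3 = 7.
R2 applies: 7 + 3 = 10.
R3 applies: 10 − 3 = 7.
R4 applies: 7 + 1 = 8.
R5 applies (level before this adjustment is 8 < 11, so +1): 8 + 1 = 9.
Final offense level: 9.
Criminal history: 8 prior points → Category Low (7-11).
Level 9 falls in the 7-15 band.
Grid: Level 7-15 × Category Low = 390-690 days.
Probation check: level 9 ≤ 17 and category Low ≤ Low → eligible.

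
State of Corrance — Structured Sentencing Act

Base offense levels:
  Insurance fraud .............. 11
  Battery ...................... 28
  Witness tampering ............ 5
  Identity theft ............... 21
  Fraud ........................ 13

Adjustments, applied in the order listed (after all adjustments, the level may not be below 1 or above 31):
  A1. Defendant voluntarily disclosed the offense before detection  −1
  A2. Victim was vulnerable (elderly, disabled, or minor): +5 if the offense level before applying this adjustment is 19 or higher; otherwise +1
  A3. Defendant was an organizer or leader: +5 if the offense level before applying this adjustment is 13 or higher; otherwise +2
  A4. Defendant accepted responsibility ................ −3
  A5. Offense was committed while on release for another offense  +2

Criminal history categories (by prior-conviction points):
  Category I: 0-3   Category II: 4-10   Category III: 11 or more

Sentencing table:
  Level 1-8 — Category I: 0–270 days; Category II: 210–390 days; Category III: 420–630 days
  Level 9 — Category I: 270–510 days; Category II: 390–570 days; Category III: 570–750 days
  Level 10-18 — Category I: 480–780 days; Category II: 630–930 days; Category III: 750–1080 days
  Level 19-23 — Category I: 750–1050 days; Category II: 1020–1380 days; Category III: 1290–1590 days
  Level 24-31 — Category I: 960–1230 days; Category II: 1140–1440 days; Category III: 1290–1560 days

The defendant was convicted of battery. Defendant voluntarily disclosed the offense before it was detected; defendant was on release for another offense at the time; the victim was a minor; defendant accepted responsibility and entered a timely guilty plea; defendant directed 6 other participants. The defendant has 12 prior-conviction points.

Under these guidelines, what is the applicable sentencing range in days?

1290-1560 days

Base offense level for battery: 28.
A1 applies: 28 − 1 = 27.
A2 applies (level before this adjustment is 27 ≥ 19, so +5): 27 + 5 = 32.
A3 applies (level before this adjustment is 32 ≥ 13, so +5): 32 + 5 = 37.
A4 applies: 37 − 3 = 34.
A5 applies: 34 + 2 = 36.
Level 36 exceeds the maximum of 31; capped at 31.
Final offense level: 31.
Criminal history: 12 prior points → Category III (11+).
Level 31 falls in the 24-31 band.
Grid: Level 24-31 × Category III = 1290-1560 days.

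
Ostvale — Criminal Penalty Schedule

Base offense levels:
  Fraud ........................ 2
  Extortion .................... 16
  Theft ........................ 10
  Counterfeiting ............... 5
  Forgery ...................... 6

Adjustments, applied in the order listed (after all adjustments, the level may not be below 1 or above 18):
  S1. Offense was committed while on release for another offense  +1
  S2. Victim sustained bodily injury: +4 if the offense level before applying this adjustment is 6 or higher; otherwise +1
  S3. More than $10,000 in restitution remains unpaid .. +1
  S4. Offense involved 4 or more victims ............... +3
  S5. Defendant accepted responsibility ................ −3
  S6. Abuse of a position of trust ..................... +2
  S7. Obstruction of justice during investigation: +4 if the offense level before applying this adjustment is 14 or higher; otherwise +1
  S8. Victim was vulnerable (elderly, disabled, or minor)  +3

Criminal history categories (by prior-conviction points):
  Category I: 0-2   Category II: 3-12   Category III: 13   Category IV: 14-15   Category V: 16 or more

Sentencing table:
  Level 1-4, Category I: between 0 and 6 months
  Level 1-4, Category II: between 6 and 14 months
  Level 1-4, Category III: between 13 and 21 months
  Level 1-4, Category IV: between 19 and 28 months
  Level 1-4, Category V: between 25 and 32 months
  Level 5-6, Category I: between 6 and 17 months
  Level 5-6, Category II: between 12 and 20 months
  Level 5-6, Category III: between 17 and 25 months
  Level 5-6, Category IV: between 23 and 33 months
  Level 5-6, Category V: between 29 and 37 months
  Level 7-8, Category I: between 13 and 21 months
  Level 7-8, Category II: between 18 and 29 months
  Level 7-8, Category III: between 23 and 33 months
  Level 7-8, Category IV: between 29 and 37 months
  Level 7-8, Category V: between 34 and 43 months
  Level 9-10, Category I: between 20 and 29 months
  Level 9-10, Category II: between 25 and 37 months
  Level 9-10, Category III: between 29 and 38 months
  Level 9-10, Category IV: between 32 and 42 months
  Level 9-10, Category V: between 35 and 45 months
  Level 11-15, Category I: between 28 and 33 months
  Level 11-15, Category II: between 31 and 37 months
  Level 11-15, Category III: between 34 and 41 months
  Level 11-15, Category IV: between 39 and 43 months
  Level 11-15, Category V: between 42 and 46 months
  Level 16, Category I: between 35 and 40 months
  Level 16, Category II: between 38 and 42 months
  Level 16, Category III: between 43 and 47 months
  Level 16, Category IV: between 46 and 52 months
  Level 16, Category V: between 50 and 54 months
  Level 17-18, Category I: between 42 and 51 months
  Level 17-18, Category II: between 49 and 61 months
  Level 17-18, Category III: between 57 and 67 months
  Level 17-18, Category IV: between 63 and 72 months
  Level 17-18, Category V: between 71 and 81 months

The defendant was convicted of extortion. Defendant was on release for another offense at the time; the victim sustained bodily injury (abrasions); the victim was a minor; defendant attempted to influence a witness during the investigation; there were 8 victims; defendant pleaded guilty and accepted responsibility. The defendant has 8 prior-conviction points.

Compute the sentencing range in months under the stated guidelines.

49-61 months

Base offense level for extortion: 16.
S1 applies: 16 + 1 = 17.
S2 applies (level before this adjustment is 17 ≥ 6, so +4): 17 + 4 = 21.
S3 does not apply.
S4 applies: 21 + 3 = 24.
S5 applies: 24 − 3 = 21.
S7 applies (level before this adjustment is 21 ≥ 14, so +4): 21 + 4 = 25.
S8 applies: 25 + 3 = 28.
Level 28 exceeds the maximum of 18; capped at 18.
Final offense level: 18.
Criminal history: 8 prior points → Category II (3-12).
Level 18 falls in the 17-18 band.
Grid: Level 17-18 × Category II = 49-61 months.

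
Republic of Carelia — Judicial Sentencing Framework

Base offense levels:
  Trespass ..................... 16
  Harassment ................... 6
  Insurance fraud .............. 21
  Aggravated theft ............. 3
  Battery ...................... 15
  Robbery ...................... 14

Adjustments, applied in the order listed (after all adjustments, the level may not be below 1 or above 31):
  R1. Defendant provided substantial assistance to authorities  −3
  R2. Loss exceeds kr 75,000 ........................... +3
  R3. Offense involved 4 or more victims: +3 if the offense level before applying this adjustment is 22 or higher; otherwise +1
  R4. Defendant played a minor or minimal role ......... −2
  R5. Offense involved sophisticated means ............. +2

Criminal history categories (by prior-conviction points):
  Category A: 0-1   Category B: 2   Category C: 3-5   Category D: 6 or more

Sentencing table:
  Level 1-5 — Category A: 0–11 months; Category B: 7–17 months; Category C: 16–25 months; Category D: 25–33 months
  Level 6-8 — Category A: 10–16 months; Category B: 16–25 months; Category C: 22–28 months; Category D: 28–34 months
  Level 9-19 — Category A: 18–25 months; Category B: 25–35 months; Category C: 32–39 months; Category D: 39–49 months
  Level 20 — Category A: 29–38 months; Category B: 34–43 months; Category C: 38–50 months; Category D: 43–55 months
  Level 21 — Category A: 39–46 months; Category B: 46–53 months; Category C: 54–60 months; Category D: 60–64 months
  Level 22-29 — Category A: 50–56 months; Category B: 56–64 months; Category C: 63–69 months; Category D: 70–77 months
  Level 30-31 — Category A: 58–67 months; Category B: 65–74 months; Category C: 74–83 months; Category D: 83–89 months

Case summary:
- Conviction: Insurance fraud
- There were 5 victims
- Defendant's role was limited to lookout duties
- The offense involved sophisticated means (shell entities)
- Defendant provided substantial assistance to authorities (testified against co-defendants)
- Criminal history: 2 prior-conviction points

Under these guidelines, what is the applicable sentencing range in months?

Base offense level for insurance fraud: 21.
R1 applies: 21 − 3 = 18.
R2 does not apply.
R3 applies (level before this adjustment is 18 < 22, so +1): 18 + 1 = 19.
R4 applies: 19 − 2 = 17.
R5 applies: 17 + 2 = 19.
Final offense level: 19.
Criminal history: 2 prior points → Category B (2).
Level 19 falls in the 9-19 band.
Grid: Level 9-19 × Category B = 25-35 months.

25-35 months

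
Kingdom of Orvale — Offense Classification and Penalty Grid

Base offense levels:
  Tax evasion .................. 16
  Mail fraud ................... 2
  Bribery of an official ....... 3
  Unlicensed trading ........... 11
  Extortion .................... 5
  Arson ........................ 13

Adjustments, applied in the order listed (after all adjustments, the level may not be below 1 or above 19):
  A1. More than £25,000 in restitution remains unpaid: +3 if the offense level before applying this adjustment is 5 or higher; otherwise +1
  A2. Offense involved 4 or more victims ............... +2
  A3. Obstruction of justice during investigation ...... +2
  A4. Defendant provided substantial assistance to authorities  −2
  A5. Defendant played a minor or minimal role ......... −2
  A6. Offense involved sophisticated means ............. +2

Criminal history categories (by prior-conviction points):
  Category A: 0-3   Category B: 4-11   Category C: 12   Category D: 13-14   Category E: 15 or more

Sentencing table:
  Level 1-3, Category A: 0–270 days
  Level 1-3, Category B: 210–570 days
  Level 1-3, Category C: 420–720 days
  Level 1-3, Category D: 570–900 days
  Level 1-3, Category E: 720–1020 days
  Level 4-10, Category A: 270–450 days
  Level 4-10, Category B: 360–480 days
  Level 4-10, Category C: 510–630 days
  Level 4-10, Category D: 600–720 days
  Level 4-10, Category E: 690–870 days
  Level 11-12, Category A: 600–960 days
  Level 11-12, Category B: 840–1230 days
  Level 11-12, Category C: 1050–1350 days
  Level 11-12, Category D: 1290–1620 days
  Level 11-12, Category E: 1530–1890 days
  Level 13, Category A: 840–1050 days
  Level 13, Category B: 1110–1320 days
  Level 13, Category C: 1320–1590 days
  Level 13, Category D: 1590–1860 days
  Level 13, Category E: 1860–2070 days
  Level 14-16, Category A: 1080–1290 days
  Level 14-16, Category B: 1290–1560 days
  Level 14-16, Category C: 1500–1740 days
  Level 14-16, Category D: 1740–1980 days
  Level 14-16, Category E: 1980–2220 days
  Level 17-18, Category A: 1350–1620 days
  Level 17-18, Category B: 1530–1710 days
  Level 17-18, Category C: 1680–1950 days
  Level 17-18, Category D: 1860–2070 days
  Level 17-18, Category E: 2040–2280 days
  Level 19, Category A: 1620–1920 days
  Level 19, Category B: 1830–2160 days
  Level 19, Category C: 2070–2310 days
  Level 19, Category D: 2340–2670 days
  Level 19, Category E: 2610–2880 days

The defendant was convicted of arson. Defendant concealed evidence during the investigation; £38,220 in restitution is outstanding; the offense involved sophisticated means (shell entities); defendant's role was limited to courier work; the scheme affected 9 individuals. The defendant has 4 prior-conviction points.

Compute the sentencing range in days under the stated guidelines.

1830-2160 days

Base offense level for arson: 13.
A1 applies (level before this adjustment is 13 ≥ 5, so +3): 13 + 3 = 16.
A2 applies: 16 + 2 = 18.
A3 applies: 18 + 2 = 20.
A4 does not apply.
A5 applies: 20 − 2 = 18.
A6 applies: 18 + 2 = 20.
Level 20 exceeds the maximum of 19; capped at 19.
Final offense level: 19.
Criminal history: 4 prior points → Category B (4-11).
Level 19 falls in the 19 band.
Grid: Level 19 × Category B = 1830-2160 days.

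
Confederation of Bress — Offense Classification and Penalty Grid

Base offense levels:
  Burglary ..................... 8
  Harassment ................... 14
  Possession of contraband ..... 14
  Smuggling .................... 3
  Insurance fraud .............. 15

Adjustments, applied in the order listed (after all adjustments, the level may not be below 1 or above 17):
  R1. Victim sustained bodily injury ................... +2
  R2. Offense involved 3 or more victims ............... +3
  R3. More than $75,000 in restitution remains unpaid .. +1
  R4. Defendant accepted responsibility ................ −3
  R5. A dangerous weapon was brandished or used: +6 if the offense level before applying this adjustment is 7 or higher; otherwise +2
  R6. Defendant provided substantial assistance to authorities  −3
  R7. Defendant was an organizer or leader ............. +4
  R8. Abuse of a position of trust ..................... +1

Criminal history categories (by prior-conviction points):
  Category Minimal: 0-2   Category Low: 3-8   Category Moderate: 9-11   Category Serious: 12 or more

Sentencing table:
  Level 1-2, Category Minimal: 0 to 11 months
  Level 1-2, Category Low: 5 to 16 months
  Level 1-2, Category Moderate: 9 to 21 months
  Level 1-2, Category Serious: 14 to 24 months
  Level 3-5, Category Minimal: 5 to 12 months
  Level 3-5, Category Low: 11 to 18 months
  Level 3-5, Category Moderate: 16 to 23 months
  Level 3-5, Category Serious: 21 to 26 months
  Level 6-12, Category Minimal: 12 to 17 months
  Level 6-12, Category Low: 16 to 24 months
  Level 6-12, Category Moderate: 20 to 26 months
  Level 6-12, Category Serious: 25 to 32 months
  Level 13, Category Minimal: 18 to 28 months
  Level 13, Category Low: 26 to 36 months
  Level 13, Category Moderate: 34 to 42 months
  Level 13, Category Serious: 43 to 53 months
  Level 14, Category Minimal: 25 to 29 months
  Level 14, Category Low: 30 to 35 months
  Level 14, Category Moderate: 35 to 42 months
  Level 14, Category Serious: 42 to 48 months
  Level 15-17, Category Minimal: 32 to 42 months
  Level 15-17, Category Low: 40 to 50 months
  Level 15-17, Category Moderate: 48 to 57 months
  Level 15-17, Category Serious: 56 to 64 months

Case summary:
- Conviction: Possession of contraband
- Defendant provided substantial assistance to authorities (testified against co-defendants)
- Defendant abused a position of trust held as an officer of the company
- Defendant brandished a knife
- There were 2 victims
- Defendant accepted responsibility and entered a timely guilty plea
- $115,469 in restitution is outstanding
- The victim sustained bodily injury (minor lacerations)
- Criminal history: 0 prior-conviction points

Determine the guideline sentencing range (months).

Base offense level for possession of contraband: 14.
R1 applies: 14 + 2 = 16.
R3 applies: 16 + 1 = 17.
R4 applies: 17 − 3 = 14.
R5 applies (level before this adjustment is 14 ≥ 7, so +6): 14 + 6 = 20.
R6 applies: 20 − 3 = 17.
R8 applies: 17 + 1 = 18.
Level 18 exceeds the maximum of 17; capped at 17.
Final offense level: 17.
Criminal history: 0 prior points → Category Minimal (0-2).
Level 17 falls in the 15-17 band.
Grid: Level 15-17 × Category Minimal = 32-42 months.

32-42 months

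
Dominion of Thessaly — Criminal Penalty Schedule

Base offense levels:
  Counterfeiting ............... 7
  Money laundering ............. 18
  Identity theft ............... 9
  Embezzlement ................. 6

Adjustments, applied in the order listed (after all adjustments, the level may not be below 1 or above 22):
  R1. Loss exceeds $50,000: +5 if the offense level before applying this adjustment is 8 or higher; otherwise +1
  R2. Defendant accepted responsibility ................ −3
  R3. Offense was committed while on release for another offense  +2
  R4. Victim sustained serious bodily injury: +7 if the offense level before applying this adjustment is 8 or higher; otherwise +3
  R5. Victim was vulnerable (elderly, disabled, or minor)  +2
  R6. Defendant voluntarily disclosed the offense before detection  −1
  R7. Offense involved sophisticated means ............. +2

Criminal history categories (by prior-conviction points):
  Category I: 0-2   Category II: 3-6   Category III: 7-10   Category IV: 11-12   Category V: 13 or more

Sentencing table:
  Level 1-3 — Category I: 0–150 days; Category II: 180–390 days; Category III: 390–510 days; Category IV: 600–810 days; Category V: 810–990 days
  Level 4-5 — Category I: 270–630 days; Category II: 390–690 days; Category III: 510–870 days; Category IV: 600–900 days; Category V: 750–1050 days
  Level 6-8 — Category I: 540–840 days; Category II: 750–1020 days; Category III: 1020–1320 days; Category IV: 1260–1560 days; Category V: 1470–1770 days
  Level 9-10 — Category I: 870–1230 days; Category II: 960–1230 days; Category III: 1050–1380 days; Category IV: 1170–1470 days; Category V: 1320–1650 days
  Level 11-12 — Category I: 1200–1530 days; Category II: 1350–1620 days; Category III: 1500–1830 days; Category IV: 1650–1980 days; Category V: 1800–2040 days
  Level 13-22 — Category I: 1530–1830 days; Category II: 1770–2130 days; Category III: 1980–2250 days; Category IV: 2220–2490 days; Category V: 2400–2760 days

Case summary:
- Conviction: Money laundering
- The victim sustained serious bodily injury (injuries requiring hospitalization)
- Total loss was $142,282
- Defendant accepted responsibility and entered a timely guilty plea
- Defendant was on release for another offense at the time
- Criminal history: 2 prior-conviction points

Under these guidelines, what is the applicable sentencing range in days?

Base offense level for money laundering: 18.
R1 applies (level before this adjustment is 18 ≥ 8, so +5): 18 + 5 = 23.
R2 applies: 23 − 3 = 20.
R3 applies: 20 + 2 = 22.
R4 applies (level before this adjustment is 22 ≥ 8, so +7): 22 + 7 = 29.
R6 does not apply.
Level 29 exceeds the maximum of 22; capped at 22.
Final offense level: 22.
Criminal history: 2 prior points → Category I (0-2).
Level 22 falls in the 13-22 band.
Grid: Level 13-22 × Category I = 1530-1830 days.

1530-1830 days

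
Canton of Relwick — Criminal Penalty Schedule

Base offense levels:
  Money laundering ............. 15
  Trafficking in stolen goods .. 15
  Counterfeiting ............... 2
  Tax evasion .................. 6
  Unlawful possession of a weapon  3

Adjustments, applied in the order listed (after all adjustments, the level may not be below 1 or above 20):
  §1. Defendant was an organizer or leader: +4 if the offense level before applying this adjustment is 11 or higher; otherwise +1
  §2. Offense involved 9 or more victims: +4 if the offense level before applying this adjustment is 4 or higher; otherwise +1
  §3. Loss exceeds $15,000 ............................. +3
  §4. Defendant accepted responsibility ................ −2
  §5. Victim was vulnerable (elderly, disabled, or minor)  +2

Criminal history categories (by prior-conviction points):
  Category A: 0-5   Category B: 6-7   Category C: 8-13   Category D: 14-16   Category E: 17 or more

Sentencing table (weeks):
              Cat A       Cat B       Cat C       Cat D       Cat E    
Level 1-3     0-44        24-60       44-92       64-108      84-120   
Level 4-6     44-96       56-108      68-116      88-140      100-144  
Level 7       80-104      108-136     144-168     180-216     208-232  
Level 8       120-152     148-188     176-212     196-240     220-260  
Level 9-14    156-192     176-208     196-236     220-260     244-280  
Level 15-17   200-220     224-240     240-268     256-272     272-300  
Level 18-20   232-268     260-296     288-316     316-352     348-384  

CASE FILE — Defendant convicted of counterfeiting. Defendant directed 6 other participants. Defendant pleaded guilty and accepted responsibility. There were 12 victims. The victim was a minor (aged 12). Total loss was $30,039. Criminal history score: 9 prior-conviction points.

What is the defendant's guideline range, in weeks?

Base offense level for counterfeiting: 2.
§1 applies (level before this adjustment is 2 < 11, so +1): 2 + 1 = 3.
§2 applies (level before this adjustment is 3 < 4, so +1): 3 + 1 = 4.
§3 applies: 4 + 3 = 7.
§4 applies: 7 − 2 = 5.
§5 applies: 5 + 2 = 7.
Final offense level: 7.
Criminal history: 9 prior points → Category C (8-13).
Level 7 falls in the 7 band.
Grid: Level 7 × Category C = 144-168 weeks.

144-168 weeks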